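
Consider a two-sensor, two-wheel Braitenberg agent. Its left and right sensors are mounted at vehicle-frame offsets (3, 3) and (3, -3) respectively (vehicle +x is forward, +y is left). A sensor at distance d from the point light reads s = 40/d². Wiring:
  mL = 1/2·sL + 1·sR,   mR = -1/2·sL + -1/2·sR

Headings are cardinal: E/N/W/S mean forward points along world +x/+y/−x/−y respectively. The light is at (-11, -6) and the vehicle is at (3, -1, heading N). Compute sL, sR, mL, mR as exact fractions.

8/37 40/353 2892/13061 -2152/13061

left sensor world pos  = (0, 2); dL² = 185
right sensor world pos = (6, 2); dR² = 353
sL = 40/185 = 8/37
sR = 40/353 = 40/353
mL = 1/2·sL + 1·sR = 2892/13061
mR = -1/2·sL + -1/2·sR = -2152/13061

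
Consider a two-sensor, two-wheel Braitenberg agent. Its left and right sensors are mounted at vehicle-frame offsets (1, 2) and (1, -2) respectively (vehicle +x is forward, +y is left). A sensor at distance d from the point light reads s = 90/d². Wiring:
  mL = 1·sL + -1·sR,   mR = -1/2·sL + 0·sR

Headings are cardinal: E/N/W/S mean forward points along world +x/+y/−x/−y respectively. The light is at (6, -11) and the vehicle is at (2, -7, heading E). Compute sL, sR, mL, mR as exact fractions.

left sensor world pos  = (3, -5); dL² = 45
right sensor world pos = (3, -9); dR² = 13
sL = 90/45 = 2
sR = 90/13 = 90/13
mL = 1·sL + -1·sR = -64/13
mR = -1/2·sL + 0·sR = -1

2 90/13 -64/13 -1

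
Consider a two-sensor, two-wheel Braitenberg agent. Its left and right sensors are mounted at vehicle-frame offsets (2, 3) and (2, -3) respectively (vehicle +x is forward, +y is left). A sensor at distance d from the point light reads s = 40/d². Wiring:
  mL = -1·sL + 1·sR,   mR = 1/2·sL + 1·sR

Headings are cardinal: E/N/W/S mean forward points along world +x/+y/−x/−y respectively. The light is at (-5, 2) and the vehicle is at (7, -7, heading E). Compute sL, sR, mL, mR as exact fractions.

5/29 2/17 -27/493 201/986

left sensor world pos  = (9, -4); dL² = 232
right sensor world pos = (9, -10); dR² = 340
sL = 40/232 = 5/29
sR = 40/340 = 2/17
mL = -1·sL + 1·sR = -27/493
mR = 1/2·sL + 1·sR = 201/986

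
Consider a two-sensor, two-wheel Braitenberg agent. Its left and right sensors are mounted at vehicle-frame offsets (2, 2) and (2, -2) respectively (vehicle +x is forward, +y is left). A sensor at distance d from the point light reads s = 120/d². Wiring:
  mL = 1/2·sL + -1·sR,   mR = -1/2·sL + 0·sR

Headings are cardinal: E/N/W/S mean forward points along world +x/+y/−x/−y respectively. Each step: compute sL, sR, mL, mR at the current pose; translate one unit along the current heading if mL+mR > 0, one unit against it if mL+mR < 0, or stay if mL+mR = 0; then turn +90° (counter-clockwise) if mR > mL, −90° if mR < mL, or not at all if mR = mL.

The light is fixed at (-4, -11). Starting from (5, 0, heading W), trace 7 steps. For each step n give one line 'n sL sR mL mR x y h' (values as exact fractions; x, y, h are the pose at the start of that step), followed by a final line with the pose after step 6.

n=0: pose=(5,0,W); sL=12/13, sR=60/109; mL=-126/1417, mR=-6/13; mL+mR=-60/109 → advance -1; mR−mL=-528/1417 → turn -1·90°
n=1: pose=(6,0,N); sL=120/233, sR=120/313; mL=-9180/72929, mR=-60/233; mL+mR=-120/313 → advance -1; mR−mL=-9600/72929 → turn -1·90°
n=2: pose=(6,-1,E); sL=5/12, sR=15/26; mL=-115/312, mR=-5/24; mL+mR=-15/26 → advance -1; mR−mL=25/156 → turn +1·90°
n=3: pose=(5,-1,N); sL=120/193, sR=24/53; mL=-1452/10229, mR=-60/193; mL+mR=-24/53 → advance -1; mR−mL=-1728/10229 → turn -1·90°
n=4: pose=(5,-2,E); sL=60/121, sR=12/17; mL=-942/2057, mR=-30/121; mL+mR=-12/17 → advance -1; mR−mL=432/2057 → turn +1·90°
n=5: pose=(4,-2,N); sL=120/157, sR=120/221; mL=-5580/34697, mR=-60/157; mL+mR=-120/221 → advance -1; mR−mL=-7680/34697 → turn -1·90°
n=6: pose=(4,-3,E); sL=3/5, sR=15/17; mL=-99/170, mR=-3/10; mL+mR=-15/17 → advance -1; mR−mL=24/85 → turn +1·90°

0 12/13 60/109 -126/1417 -6/13 5 0 W
1 120/233 120/313 -9180/72929 -60/233 6 0 N
2 5/12 15/26 -115/312 -5/24 6 -1 E
3 120/193 24/53 -1452/10229 -60/193 5 -1 N
4 60/121 12/17 -942/2057 -30/121 5 -2 E
5 120/157 120/221 -5580/34697 -60/157 4 -2 N
6 3/5 15/17 -99/170 -3/10 4 -3 E
final 3 -3 N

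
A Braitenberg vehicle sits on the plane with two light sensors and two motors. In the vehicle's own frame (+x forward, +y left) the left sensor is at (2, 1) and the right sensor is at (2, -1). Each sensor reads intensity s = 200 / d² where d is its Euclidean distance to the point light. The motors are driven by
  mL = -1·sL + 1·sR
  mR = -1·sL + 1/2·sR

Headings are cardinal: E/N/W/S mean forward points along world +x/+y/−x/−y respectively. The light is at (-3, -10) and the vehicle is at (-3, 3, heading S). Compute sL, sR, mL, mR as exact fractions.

100/61 100/61 0 -50/61

left sensor world pos  = (-2, 1); dL² = 122
right sensor world pos = (-4, 1); dR² = 122
sL = 200/122 = 100/61
sR = 200/122 = 100/61
mL = -1·sL + 1·sR = 0
mR = -1·sL + 1/2·sR = -50/61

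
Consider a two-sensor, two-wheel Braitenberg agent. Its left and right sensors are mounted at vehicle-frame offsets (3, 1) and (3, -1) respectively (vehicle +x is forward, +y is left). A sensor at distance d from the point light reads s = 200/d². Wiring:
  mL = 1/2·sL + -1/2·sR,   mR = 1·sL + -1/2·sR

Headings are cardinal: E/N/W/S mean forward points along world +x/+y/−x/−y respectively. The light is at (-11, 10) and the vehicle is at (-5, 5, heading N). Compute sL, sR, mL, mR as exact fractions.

200/29 200/53 2400/1537 7700/1537

left sensor world pos  = (-6, 8); dL² = 29
right sensor world pos = (-4, 8); dR² = 53
sL = 200/29 = 200/29
sR = 200/53 = 200/53
mL = 1/2·sL + -1/2·sR = 2400/1537
mR = 1·sL + -1/2·sR = 7700/1537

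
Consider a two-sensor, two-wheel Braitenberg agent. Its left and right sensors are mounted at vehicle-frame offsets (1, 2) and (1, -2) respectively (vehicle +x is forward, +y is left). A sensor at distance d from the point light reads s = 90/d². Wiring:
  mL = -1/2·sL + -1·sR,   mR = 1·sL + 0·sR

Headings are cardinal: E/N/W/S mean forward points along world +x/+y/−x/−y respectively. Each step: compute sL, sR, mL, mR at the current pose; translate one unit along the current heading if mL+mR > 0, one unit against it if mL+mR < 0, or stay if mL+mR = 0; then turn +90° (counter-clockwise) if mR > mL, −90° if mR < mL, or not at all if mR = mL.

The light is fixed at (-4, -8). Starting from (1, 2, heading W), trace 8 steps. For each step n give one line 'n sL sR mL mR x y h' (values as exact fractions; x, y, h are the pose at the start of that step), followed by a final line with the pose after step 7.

0 9/8 9/16 -9/8 9/8 1 2 W
1 9/13 1 -35/26 9/13 1 2 S
2 18/41 10/13 -527/533 18/41 1 3 E
3 45/74 1/2 -119/148 45/74 0 3 N
4 90/73 10/17 -1495/1241 90/73 0 2 W
5 45/53 45/41 -6615/4346 45/53 -1 2 S
6 18/37 90/97 -4203/3589 18/37 -1 3 E
7 5/8 9/16 -7/8 5/8 -2 3 N
final -2 2 W

n=0: pose=(1,2,W); sL=9/8, sR=9/16; mL=-9/8, mR=9/8; mL+mR=0 → advance +0; mR−mL=9/4 → turn +1·90°
n=1: pose=(1,2,S); sL=9/13, sR=1; mL=-35/26, mR=9/13; mL+mR=-17/26 → advance -1; mR−mL=53/26 → turn +1·90°
n=2: pose=(1,3,E); sL=18/41, sR=10/13; mL=-527/533, mR=18/41; mL+mR=-293/533 → advance -1; mR−mL=761/533 → turn +1·90°
n=3: pose=(0,3,N); sL=45/74, sR=1/2; mL=-119/148, mR=45/74; mL+mR=-29/148 → advance -1; mR−mL=209/148 → turn +1·90°
n=4: pose=(0,2,W); sL=90/73, sR=10/17; mL=-1495/1241, mR=90/73; mL+mR=35/1241 → advance +1; mR−mL=3025/1241 → turn +1·90°
n=5: pose=(-1,2,S); sL=45/53, sR=45/41; mL=-6615/4346, mR=45/53; mL+mR=-2925/4346 → advance -1; mR−mL=10305/4346 → turn +1·90°
n=6: pose=(-1,3,E); sL=18/37, sR=90/97; mL=-4203/3589, mR=18/37; mL+mR=-2457/3589 → advance -1; mR−mL=5949/3589 → turn +1·90°
n=7: pose=(-2,3,N); sL=5/8, sR=9/16; mL=-7/8, mR=5/8; mL+mR=-1/4 → advance -1; mR−mL=3/2 → turn +1·90°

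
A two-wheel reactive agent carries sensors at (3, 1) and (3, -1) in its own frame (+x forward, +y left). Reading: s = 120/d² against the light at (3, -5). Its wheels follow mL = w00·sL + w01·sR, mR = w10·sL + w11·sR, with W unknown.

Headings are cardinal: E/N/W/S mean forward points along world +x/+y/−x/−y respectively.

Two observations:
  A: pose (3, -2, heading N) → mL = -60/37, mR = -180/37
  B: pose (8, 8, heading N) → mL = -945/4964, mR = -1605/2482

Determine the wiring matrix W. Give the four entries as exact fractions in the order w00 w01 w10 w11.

1/2 -1 -1 -1/2

obs A: pose=(3,-2,N) → sL=120/37, sR=120/37, mL=-60/37, mR=-180/37
obs B: pose=(8,8,N) → sL=15/34, sR=30/73, mL=-945/4964, mR=-1605/2482
sensor matrix S = [[120/37, 120/37], [15/34, 30/73]]; det S = -4500/45917
solve [mL_A; mL_B] = S·[w00; w01] and [mR_A; mR_B] = S·[w10; w11]:
  w00 = 1/2, w01 = -1, w10 = -1, w11 = -1/2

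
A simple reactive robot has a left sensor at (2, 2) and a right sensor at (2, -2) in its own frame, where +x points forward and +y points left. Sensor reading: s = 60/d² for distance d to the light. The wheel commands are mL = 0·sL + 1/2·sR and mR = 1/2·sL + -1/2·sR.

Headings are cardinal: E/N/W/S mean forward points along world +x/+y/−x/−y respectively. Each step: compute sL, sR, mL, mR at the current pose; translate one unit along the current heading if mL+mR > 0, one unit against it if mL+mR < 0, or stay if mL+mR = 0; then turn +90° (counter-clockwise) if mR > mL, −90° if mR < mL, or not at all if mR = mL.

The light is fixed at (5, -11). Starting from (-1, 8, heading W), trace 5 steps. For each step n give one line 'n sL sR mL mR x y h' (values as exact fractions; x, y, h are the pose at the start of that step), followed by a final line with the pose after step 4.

0 60/353 12/101 6/101 912/35653 -1 8 W
1 10/87 30/233 15/233 -140/20271 -2 8 N
2 60/509 60/349 30/349 -4800/177641 -2 9 E
3 3/17 15/97 15/194 18/1649 -1 9 S
4 60/353 12/101 6/101 912/35653 -1 8 W
final -2 8 N

n=0: pose=(-1,8,W); sL=60/353, sR=12/101; mL=6/101, mR=912/35653; mL+mR=30/353 → advance +1; mR−mL=-1206/35653 → turn -1·90°
n=1: pose=(-2,8,N); sL=10/87, sR=30/233; mL=15/233, mR=-140/20271; mL+mR=5/87 → advance +1; mR−mL=-1445/20271 → turn -1·90°
n=2: pose=(-2,9,E); sL=60/509, sR=60/349; mL=30/349, mR=-4800/177641; mL+mR=30/509 → advance +1; mR−mL=-20070/177641 → turn -1·90°
n=3: pose=(-1,9,S); sL=3/17, sR=15/97; mL=15/194, mR=18/1649; mL+mR=3/34 → advance +1; mR−mL=-219/3298 → turn -1·90°
n=4: pose=(-1,8,W); sL=60/353, sR=12/101; mL=6/101, mR=912/35653; mL+mR=30/353 → advance +1; mR−mL=-1206/35653 → turn -1·90°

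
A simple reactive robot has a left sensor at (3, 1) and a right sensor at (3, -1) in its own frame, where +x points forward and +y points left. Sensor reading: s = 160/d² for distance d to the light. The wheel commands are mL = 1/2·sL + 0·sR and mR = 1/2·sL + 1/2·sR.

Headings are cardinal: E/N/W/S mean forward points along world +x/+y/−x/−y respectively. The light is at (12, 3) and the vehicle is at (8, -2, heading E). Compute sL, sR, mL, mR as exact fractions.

160/17 160/37 80/17 4320/629

left sensor world pos  = (11, -1); dL² = 17
right sensor world pos = (11, -3); dR² = 37
sL = 160/17 = 160/17
sR = 160/37 = 160/37
mL = 1/2·sL + 0·sR = 80/17
mR = 1/2·sL + 1/2·sR = 4320/629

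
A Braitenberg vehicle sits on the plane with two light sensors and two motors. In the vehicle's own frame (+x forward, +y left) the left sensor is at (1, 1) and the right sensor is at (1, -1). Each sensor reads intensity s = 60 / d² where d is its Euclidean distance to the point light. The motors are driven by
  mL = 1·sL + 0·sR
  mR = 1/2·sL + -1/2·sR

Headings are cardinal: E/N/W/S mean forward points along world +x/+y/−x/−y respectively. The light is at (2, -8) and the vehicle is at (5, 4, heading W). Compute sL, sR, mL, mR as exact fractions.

left sensor world pos  = (4, 3); dL² = 125
right sensor world pos = (4, 5); dR² = 173
sL = 60/125 = 12/25
sR = 60/173 = 60/173
mL = 1·sL + 0·sR = 12/25
mR = 1/2·sL + -1/2·sR = 288/4325

12/25 60/173 12/25 288/4325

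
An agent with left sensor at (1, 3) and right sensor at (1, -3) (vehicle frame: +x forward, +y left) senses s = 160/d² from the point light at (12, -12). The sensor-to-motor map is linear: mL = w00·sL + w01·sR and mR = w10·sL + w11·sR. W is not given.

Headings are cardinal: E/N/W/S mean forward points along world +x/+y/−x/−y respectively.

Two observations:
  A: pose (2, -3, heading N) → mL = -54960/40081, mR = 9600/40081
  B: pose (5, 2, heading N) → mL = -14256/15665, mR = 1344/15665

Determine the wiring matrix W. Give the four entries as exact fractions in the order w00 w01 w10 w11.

-1/2 -1 -1/2 1/2

obs A: pose=(2,-3,N) → sL=160/269, sR=160/149, mL=-54960/40081, mR=9600/40081
obs B: pose=(5,2,N) → sL=32/65, sR=160/241, mL=-14256/15665, mR=1344/15665
sensor matrix S = [[160/269, 160/149], [32/65, 160/241]]; det S = -16797696/125573773
solve [mL_A; mL_B] = S·[w00; w01] and [mR_A; mR_B] = S·[w10; w11]:
  w00 = -1/2, w01 = -1, w10 = -1/2, w11 = 1/2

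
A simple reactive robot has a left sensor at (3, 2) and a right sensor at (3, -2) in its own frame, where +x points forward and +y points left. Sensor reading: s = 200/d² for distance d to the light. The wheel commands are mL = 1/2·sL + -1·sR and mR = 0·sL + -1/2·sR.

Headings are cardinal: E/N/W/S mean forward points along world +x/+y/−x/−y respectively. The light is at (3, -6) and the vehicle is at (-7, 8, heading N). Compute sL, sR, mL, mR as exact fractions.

200/433 200/353 -51300/152849 -100/353

left sensor world pos  = (-9, 11); dL² = 433
right sensor world pos = (-5, 11); dR² = 353
sL = 200/433 = 200/433
sR = 200/353 = 200/353
mL = 1/2·sL + -1·sR = -51300/152849
mR = 0·sL + -1/2·sR = -100/353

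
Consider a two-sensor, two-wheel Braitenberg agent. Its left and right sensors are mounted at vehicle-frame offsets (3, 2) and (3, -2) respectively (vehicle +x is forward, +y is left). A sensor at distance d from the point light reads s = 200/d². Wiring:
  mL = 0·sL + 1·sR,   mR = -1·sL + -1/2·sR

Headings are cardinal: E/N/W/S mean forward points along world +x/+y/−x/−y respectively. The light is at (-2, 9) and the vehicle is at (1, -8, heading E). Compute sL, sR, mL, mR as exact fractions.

200/261 200/397 200/397 -105500/103617

left sensor world pos  = (4, -6); dL² = 261
right sensor world pos = (4, -10); dR² = 397
sL = 200/261 = 200/261
sR = 200/397 = 200/397
mL = 0·sL + 1·sR = 200/397
mR = -1·sL + -1/2·sR = -105500/103617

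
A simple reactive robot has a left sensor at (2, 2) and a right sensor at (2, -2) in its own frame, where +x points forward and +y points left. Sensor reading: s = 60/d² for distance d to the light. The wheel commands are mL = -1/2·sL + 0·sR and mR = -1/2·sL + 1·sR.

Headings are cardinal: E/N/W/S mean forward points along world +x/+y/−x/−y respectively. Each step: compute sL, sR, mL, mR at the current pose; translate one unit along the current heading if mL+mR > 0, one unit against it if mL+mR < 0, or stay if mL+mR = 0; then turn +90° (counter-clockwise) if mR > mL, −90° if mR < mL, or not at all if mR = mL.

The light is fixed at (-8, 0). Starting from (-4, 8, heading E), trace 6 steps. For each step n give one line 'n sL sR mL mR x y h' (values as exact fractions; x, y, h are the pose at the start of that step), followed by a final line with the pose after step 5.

n=0: pose=(-4,8,E); sL=15/34, sR=5/6; mL=-15/68, mR=125/204; mL+mR=20/51 → advance +1; mR−mL=5/6 → turn +1·90°
n=1: pose=(-3,8,N); sL=60/109, sR=60/149; mL=-30/109, mR=2070/16241; mL+mR=-2400/16241 → advance -1; mR−mL=60/149 → turn +1·90°
n=2: pose=(-3,7,W); sL=30/17, sR=2/3; mL=-15/17, mR=-11/51; mL+mR=-56/51 → advance -1; mR−mL=2/3 → turn +1·90°
n=3: pose=(-2,7,S); sL=60/89, sR=60/41; mL=-30/89, mR=4110/3649; mL+mR=2880/3649 → advance +1; mR−mL=60/41 → turn +1·90°
n=4: pose=(-2,6,E); sL=15/32, sR=3/4; mL=-15/64, mR=33/64; mL+mR=9/32 → advance +1; mR−mL=3/4 → turn +1·90°
n=5: pose=(-1,6,N); sL=60/89, sR=12/29; mL=-30/89, mR=198/2581; mL+mR=-672/2581 → advance -1; mR−mL=12/29 → turn +1·90°

0 15/34 5/6 -15/68 125/204 -4 8 E
1 60/109 60/149 -30/109 2070/16241 -3 8 N
2 30/17 2/3 -15/17 -11/51 -3 7 W
3 60/89 60/41 -30/89 4110/3649 -2 7 S
4 15/32 3/4 -15/64 33/64 -2 6 E
5 60/89 12/29 -30/89 198/2581 -1 6 N
final -1 5 W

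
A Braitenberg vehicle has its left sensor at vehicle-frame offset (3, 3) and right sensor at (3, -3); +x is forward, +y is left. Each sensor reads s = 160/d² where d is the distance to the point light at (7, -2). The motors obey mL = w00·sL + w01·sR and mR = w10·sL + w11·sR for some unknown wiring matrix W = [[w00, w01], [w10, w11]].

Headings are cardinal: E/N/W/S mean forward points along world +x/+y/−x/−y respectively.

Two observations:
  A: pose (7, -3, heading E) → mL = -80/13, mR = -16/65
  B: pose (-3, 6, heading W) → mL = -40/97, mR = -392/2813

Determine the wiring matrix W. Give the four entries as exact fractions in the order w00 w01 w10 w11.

-1/2 0 1/2 -1

obs A: pose=(7,-3,E) → sL=160/13, sR=32/5, mL=-80/13, mR=-16/65
obs B: pose=(-3,6,W) → sL=80/97, sR=16/29, mL=-40/97, mR=-392/2813
sensor matrix S = [[160/13, 32/5], [80/97, 16/29]]; det S = 55296/36569
solve [mL_A; mL_B] = S·[w00; w01] and [mR_A; mR_B] = S·[w10; w11]:
  w00 = -1/2, w01 = 0, w10 = 1/2, w11 = -1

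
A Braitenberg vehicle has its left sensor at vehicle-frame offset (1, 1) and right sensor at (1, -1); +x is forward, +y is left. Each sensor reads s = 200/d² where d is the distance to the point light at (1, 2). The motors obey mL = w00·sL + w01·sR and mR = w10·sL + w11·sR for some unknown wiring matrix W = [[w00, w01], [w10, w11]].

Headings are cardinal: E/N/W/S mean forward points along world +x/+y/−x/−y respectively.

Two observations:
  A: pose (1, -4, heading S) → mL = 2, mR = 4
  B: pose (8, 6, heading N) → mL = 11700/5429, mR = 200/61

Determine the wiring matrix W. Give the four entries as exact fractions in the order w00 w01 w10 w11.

obs A: pose=(1,-4,S) → sL=4, sR=4, mL=2, mR=4
obs B: pose=(8,6,N) → sL=200/61, sR=200/89, mL=11700/5429, mR=200/61
sensor matrix S = [[4, 4], [200/61, 200/89]]; det S = -22400/5429
solve [mL_A; mL_B] = S·[w00; w01] and [mR_A; mR_B] = S·[w10; w11]:
  w00 = 1, w01 = -1/2, w10 = 1, w11 = 0

1 -1/2 1 0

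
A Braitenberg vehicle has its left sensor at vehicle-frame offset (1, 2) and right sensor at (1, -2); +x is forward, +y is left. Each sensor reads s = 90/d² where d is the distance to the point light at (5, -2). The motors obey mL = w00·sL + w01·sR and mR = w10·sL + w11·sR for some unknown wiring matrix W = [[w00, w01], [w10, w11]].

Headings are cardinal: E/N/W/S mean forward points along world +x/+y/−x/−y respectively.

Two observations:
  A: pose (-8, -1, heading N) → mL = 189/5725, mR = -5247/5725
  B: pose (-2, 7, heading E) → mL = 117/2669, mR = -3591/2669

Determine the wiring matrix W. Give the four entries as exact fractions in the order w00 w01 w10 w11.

1 -1/2 -1/2 -1

obs A: pose=(-8,-1,N) → sL=90/229, sR=18/25, mL=189/5725, mR=-5247/5725
obs B: pose=(-2,7,E) → sL=90/157, sR=18/17, mL=117/2669, mR=-3591/2669
sensor matrix S = [[90/229, 18/25], [90/157, 18/17]]; det S = 10368/3056005
solve [mL_A; mL_B] = S·[w00; w01] and [mR_A; mR_B] = S·[w10; w11]:
  w00 = 1, w01 = -1/2, w10 = -1/2, w11 = -1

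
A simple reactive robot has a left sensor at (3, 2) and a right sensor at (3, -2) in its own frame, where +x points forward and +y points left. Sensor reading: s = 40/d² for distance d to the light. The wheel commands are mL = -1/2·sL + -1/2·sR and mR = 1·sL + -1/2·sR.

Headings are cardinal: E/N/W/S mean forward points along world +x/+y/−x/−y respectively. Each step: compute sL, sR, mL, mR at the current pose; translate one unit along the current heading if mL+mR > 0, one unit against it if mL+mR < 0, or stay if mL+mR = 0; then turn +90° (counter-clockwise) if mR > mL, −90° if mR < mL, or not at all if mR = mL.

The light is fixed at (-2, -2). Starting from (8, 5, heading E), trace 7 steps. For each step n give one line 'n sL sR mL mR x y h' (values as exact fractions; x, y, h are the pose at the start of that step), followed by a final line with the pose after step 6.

n=0: pose=(8,5,E); sL=4/25, sR=20/97; mL=-444/2425, mR=138/2425; mL+mR=-306/2425 → advance -1; mR−mL=6/25 → turn +1·90°
n=1: pose=(7,5,N); sL=40/149, sR=40/221; mL=-7400/32929, mR=5860/32929; mL+mR=-1540/32929 → advance -1; mR−mL=60/149 → turn +1·90°
n=2: pose=(7,4,W); sL=10/13, sR=2/5; mL=-38/65, mR=37/65; mL+mR=-1/65 → advance -1; mR−mL=15/13 → turn +1·90°
n=3: pose=(8,4,S); sL=40/153, sR=40/73; mL=-4520/11169, mR=-140/11169; mL+mR=-4660/11169 → advance -1; mR−mL=20/51 → turn +1·90°
n=4: pose=(8,5,E); sL=4/25, sR=20/97; mL=-444/2425, mR=138/2425; mL+mR=-306/2425 → advance -1; mR−mL=6/25 → turn +1·90°
n=5: pose=(7,5,N); sL=40/149, sR=40/221; mL=-7400/32929, mR=5860/32929; mL+mR=-1540/32929 → advance -1; mR−mL=60/149 → turn +1·90°
n=6: pose=(7,4,W); sL=10/13, sR=2/5; mL=-38/65, mR=37/65; mL+mR=-1/65 → advance -1; mR−mL=15/13 → turn +1·90°

0 4/25 20/97 -444/2425 138/2425 8 5 E
1 40/149 40/221 -7400/32929 5860/32929 7 5 N
2 10/13 2/5 -38/65 37/65 7 4 W
3 40/153 40/73 -4520/11169 -140/11169 8 4 S
4 4/25 20/97 -444/2425 138/2425 8 5 E
5 40/149 40/221 -7400/32929 5860/32929 7 5 N
6 10/13 2/5 -38/65 37/65 7 4 W
final 8 4 S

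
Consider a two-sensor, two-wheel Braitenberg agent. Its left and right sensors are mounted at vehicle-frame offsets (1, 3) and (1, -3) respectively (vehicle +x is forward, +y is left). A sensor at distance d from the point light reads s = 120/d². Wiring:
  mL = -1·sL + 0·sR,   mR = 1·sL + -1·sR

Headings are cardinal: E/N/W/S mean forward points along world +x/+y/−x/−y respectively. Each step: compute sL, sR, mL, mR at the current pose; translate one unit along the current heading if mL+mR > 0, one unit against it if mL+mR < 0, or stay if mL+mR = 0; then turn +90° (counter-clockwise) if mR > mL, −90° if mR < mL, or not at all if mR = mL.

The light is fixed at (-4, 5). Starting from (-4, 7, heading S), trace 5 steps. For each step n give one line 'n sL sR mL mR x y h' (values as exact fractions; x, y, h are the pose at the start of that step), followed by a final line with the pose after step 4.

n=0: pose=(-4,7,S); sL=12, sR=12; mL=-12, mR=0; mL+mR=-12 → advance -1; mR−mL=12 → turn +1·90°
n=1: pose=(-4,8,E); sL=120/37, sR=120; mL=-120/37, mR=-4320/37; mL+mR=-120 → advance -1; mR−mL=-4200/37 → turn -1·90°
n=2: pose=(-5,8,S); sL=15, sR=6; mL=-15, mR=9; mL+mR=-6 → advance -1; mR−mL=24 → turn +1·90°
n=3: pose=(-5,9,E); sL=120/49, sR=120; mL=-120/49, mR=-5760/49; mL+mR=-120 → advance -1; mR−mL=-5640/49 → turn -1·90°
n=4: pose=(-6,9,S); sL=12, sR=60/17; mL=-12, mR=144/17; mL+mR=-60/17 → advance -1; mR−mL=348/17 → turn +1·90°

0 12 12 -12 0 -4 7 S
1 120/37 120 -120/37 -4320/37 -4 8 E
2 15 6 -15 9 -5 8 S
3 120/49 120 -120/49 -5760/49 -5 9 E
4 12 60/17 -12 144/17 -6 9 S
final -6 10 E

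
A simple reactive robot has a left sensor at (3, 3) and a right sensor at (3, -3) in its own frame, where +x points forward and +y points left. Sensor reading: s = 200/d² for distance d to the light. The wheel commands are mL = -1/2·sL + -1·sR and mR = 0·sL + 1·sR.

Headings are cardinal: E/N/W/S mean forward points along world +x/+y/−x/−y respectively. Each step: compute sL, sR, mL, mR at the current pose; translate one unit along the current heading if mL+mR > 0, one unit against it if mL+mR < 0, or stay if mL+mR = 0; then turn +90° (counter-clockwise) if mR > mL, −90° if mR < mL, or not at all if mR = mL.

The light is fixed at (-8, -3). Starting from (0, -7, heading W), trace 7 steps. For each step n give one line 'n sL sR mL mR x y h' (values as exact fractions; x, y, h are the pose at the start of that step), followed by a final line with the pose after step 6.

n=0: pose=(0,-7,W); sL=100/37, sR=100/13; mL=-4350/481, mR=100/13; mL+mR=-50/37 → advance -1; mR−mL=8050/481 → turn +1·90°
n=1: pose=(1,-7,S); sL=200/193, sR=40/17; mL=-9420/3281, mR=40/17; mL+mR=-100/193 → advance -1; mR−mL=17140/3281 → turn +1·90°
n=2: pose=(1,-6,E); sL=25/18, sR=10/9; mL=-65/36, mR=10/9; mL+mR=-25/36 → advance -1; mR−mL=35/12 → turn +1·90°
n=3: pose=(0,-6,N); sL=8, sR=200/121; mL=-684/121, mR=200/121; mL+mR=-4 → advance -1; mR−mL=884/121 → turn +1·90°
n=4: pose=(0,-7,W); sL=100/37, sR=100/13; mL=-4350/481, mR=100/13; mL+mR=-50/37 → advance -1; mR−mL=8050/481 → turn +1·90°
n=5: pose=(1,-7,S); sL=200/193, sR=40/17; mL=-9420/3281, mR=40/17; mL+mR=-100/193 → advance -1; mR−mL=17140/3281 → turn +1·90°
n=6: pose=(1,-6,E); sL=25/18, sR=10/9; mL=-65/36, mR=10/9; mL+mR=-25/36 → advance -1; mR−mL=35/12 → turn +1·90°

0 100/37 100/13 -4350/481 100/13 0 -7 W
1 200/193 40/17 -9420/3281 40/17 1 -7 S
2 25/18 10/9 -65/36 10/9 1 -6 E
3 8 200/121 -684/121 200/121 0 -6 N
4 100/37 100/13 -4350/481 100/13 0 -7 W
5 200/193 40/17 -9420/3281 40/17 1 -7 S
6 25/18 10/9 -65/36 10/9 1 -6 E
final 0 -6 N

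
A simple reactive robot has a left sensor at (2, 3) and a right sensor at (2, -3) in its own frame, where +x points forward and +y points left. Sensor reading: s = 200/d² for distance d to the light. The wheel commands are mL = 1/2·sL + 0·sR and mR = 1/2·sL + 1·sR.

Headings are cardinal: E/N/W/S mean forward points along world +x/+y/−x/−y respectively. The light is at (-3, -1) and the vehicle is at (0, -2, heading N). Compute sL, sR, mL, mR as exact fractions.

left sensor world pos  = (-3, 0); dL² = 1
right sensor world pos = (3, 0); dR² = 37
sL = 200/1 = 200
sR = 200/37 = 200/37
mL = 1/2·sL + 0·sR = 100
mR = 1/2·sL + 1·sR = 3900/37

200 200/37 100 3900/37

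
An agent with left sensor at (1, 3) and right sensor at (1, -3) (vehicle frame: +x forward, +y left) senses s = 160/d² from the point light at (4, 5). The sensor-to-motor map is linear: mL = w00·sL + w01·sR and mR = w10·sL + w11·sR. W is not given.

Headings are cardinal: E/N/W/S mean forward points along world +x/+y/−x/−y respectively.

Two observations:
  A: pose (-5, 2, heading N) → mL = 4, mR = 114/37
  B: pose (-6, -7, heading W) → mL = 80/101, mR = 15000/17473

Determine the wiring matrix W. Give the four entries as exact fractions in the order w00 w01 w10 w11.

obs A: pose=(-5,2,N) → sL=40/37, sR=4, mL=4, mR=114/37
obs B: pose=(-6,-7,W) → sL=80/173, sR=80/101, mL=80/101, mR=15000/17473
sensor matrix S = [[40/37, 4], [80/173, 80/101]]; det S = -642240/646501
solve [mL_A; mL_B] = S·[w00; w01] and [mR_A; mR_B] = S·[w10; w11]:
  w00 = 0, w01 = 1, w10 = 1, w11 = 1/2

0 1 1 1/2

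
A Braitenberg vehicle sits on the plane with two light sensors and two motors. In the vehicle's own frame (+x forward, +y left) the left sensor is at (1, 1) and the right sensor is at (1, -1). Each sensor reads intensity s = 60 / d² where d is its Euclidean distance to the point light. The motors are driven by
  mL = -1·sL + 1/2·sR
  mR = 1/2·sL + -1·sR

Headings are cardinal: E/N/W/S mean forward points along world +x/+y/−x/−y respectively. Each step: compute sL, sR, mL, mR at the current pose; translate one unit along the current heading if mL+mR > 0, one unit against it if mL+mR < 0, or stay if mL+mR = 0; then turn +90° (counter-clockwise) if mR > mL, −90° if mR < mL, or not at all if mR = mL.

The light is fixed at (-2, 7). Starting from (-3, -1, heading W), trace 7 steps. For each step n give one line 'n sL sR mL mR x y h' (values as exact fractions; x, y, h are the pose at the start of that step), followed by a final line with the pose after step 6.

0 12/17 60/53 -126/901 -702/901 -3 -1 W
1 6/5 6/5 -3/5 -3/5 -2 -1 N
2 12/13 12/13 -6/13 -6/13 -2 -2 N
3 30/41 30/41 -15/41 -15/41 -2 -3 N
4 60/101 60/101 -30/101 -30/101 -2 -4 N
5 30/61 30/61 -15/61 -15/61 -2 -5 N
6 12/29 12/29 -6/29 -6/29 -2 -6 N
final -2 -7 N

n=0: pose=(-3,-1,W); sL=12/17, sR=60/53; mL=-126/901, mR=-702/901; mL+mR=-828/901 → advance -1; mR−mL=-576/901 → turn -1·90°
n=1: pose=(-2,-1,N); sL=6/5, sR=6/5; mL=-3/5, mR=-3/5; mL+mR=-6/5 → advance -1; mR−mL=0 → turn +0·90°
n=2: pose=(-2,-2,N); sL=12/13, sR=12/13; mL=-6/13, mR=-6/13; mL+mR=-12/13 → advance -1; mR−mL=0 → turn +0·90°
n=3: pose=(-2,-3,N); sL=30/41, sR=30/41; mL=-15/41, mR=-15/41; mL+mR=-30/41 → advance -1; mR−mL=0 → turn +0·90°
n=4: pose=(-2,-4,N); sL=60/101, sR=60/101; mL=-30/101, mR=-30/101; mL+mR=-60/101 → advance -1; mR−mL=0 → turn +0·90°
n=5: pose=(-2,-5,N); sL=30/61, sR=30/61; mL=-15/61, mR=-15/61; mL+mR=-30/61 → advance -1; mR−mL=0 → turn +0·90°
n=6: pose=(-2,-6,N); sL=12/29, sR=12/29; mL=-6/29, mR=-6/29; mL+mR=-12/29 → advance -1; mR−mL=0 → turn +0·90°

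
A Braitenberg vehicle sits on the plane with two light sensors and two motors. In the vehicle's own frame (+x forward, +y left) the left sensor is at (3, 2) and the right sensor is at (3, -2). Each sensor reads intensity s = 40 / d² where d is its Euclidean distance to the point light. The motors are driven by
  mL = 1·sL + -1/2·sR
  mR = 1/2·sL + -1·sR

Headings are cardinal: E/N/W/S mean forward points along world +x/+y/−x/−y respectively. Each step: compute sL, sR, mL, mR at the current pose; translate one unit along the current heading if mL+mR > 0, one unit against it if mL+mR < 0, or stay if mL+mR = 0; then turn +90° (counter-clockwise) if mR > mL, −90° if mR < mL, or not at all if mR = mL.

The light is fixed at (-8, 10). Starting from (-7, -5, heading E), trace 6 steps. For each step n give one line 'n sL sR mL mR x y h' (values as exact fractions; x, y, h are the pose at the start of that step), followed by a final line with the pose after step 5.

n=0: pose=(-7,-5,E); sL=8/37, sR=8/61; mL=340/2257, mR=-52/2257; mL+mR=288/2257 → advance +1; mR−mL=-392/2257 → turn -1·90°
n=1: pose=(-6,-5,S); sL=2/17, sR=10/81; mL=77/1377, mR=-89/1377; mL+mR=-4/459 → advance -1; mR−mL=-166/1377 → turn -1·90°
n=2: pose=(-6,-4,W); sL=40/257, sR=8/29; mL=132/7453, mR=-1476/7453; mL+mR=-1344/7453 → advance -1; mR−mL=-1608/7453 → turn -1·90°
n=3: pose=(-5,-4,N); sL=20/61, sR=20/73; mL=850/4453, mR=-490/4453; mL+mR=360/4453 → advance +1; mR−mL=-1340/4453 → turn -1·90°
n=4: pose=(-5,-3,E); sL=40/157, sR=40/261; mL=7300/40977, mR=-1060/40977; mL+mR=2080/13659 → advance +1; mR−mL=-8360/40977 → turn -1·90°
n=5: pose=(-4,-3,S); sL=10/73, sR=2/13; mL=57/949, mR=-81/949; mL+mR=-24/949 → advance -1; mR−mL=-138/949 → turn -1·90°

0 8/37 8/61 340/2257 -52/2257 -7 -5 E
1 2/17 10/81 77/1377 -89/1377 -6 -5 S
2 40/257 8/29 132/7453 -1476/7453 -6 -4 W
3 20/61 20/73 850/4453 -490/4453 -5 -4 N
4 40/157 40/261 7300/40977 -1060/40977 -5 -3 E
5 10/73 2/13 57/949 -81/949 -4 -3 S
final -4 -2 W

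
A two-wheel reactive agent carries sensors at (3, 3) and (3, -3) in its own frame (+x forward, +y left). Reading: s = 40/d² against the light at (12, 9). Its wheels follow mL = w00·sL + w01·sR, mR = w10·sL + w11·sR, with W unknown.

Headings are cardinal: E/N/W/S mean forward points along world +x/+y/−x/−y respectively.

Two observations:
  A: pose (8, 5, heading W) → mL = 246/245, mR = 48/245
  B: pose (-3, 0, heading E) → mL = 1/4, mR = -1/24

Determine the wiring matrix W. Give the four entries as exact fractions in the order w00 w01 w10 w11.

obs A: pose=(8,5,W) → sL=20/49, sR=4/5, mL=246/245, mR=48/245
obs B: pose=(-3,0,E) → sL=2/9, sR=5/36, mL=1/4, mR=-1/24
sensor matrix S = [[20/49, 4/5], [2/9, 5/36]]; det S = -89/735
solve [mL_A; mL_B] = S·[w00; w01] and [mR_A; mR_B] = S·[w10; w11]:
  w00 = 1/2, w01 = 1, w10 = -1/2, w11 = 1/2

1/2 1 -1/2 1/2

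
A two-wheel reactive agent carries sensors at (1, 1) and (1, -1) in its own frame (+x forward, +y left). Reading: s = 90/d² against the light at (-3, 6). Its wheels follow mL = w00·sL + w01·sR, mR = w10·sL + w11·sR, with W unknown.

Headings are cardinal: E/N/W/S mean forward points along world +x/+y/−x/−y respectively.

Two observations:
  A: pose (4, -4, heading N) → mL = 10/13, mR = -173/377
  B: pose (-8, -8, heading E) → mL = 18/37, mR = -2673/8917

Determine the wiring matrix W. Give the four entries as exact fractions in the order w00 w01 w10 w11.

obs A: pose=(4,-4,N) → sL=10/13, sR=18/29, mL=10/13, mR=-173/377
obs B: pose=(-8,-8,E) → sL=18/37, sR=90/241, mL=18/37, mR=-2673/8917
sensor matrix S = [[10/13, 18/29], [18/37, 90/241]]; det S = -49392/3361709
solve [mL_A; mL_B] = S·[w00; w01] and [mR_A; mR_B] = S·[w10; w11]:
  w00 = 1, w01 = 0, w10 = -1, w11 = 1/2

1 0 -1 1/2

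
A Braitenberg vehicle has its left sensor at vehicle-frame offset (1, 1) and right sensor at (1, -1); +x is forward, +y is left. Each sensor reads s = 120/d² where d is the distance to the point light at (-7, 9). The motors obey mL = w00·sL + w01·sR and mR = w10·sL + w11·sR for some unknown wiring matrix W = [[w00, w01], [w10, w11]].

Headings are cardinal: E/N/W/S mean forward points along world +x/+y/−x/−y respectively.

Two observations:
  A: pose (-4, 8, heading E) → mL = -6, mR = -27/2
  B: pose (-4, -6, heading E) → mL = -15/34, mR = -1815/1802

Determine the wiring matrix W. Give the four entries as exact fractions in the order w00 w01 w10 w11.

0 -1 -1 -1

obs A: pose=(-4,8,E) → sL=15/2, sR=6, mL=-6, mR=-27/2
obs B: pose=(-4,-6,E) → sL=30/53, sR=15/34, mL=-15/34, mR=-1815/1802
sensor matrix S = [[15/2, 6], [30/53, 15/34]]; det S = -315/3604
solve [mL_A; mL_B] = S·[w00; w01] and [mR_A; mR_B] = S·[w10; w11]:
  w00 = 0, w01 = -1, w10 = -1, w11 = -1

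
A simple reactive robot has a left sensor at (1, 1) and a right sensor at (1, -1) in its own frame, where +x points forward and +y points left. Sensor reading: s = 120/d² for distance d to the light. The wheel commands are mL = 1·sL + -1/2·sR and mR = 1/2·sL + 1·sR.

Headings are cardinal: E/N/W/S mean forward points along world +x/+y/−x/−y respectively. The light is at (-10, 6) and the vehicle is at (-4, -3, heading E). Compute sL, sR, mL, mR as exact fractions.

left sensor world pos  = (-3, -2); dL² = 113
right sensor world pos = (-3, -4); dR² = 149
sL = 120/113 = 120/113
sR = 120/149 = 120/149
mL = 1·sL + -1/2·sR = 11100/16837
mR = 1/2·sL + 1·sR = 22500/16837

120/113 120/149 11100/16837 22500/16837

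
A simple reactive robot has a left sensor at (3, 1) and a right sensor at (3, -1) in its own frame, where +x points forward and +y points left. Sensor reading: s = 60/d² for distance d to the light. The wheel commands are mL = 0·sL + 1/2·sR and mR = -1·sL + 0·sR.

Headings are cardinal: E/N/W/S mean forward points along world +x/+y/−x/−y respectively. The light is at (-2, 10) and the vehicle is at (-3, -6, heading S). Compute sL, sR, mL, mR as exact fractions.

60/361 12/73 6/73 -60/361

left sensor world pos  = (-2, -9); dL² = 361
right sensor world pos = (-4, -9); dR² = 365
sL = 60/361 = 60/361
sR = 60/365 = 12/73
mL = 0·sL + 1/2·sR = 6/73
mR = -1·sL + 0·sR = -60/361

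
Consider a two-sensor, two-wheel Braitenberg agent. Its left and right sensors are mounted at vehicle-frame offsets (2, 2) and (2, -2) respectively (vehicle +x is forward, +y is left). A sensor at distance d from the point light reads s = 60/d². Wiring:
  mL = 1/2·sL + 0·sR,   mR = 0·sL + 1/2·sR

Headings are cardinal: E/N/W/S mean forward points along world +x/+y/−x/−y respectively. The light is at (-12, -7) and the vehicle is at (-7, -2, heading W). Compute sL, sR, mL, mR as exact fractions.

left sensor world pos  = (-9, -4); dL² = 18
right sensor world pos = (-9, 0); dR² = 58
sL = 60/18 = 10/3
sR = 60/58 = 30/29
mL = 1/2·sL + 0·sR = 5/3
mR = 0·sL + 1/2·sR = 15/29

10/3 30/29 5/3 15/29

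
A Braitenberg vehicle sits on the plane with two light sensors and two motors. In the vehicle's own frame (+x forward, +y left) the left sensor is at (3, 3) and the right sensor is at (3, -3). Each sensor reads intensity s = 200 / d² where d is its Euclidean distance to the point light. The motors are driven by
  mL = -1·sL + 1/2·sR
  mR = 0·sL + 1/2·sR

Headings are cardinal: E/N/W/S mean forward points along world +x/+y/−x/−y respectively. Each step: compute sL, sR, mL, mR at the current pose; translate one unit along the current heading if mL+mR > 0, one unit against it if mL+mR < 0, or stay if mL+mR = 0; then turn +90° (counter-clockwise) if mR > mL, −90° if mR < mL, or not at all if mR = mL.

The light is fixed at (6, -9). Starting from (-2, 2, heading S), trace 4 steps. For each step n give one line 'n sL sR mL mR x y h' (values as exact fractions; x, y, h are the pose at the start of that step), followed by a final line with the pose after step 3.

0 200/89 40/37 -5620/3293 20/37 -2 2 S
1 4/5 100/53 38/265 50/53 -2 3 E
2 8/13 200/241 -628/3133 100/241 -1 3 N
3 1 50/89 -64/89 25/89 -1 4 W
final 0 4 S

n=0: pose=(-2,2,S); sL=200/89, sR=40/37; mL=-5620/3293, mR=20/37; mL+mR=-3840/3293 → advance -1; mR−mL=200/89 → turn +1·90°
n=1: pose=(-2,3,E); sL=4/5, sR=100/53; mL=38/265, mR=50/53; mL+mR=288/265 → advance +1; mR−mL=4/5 → turn +1·90°
n=2: pose=(-1,3,N); sL=8/13, sR=200/241; mL=-628/3133, mR=100/241; mL+mR=672/3133 → advance +1; mR−mL=8/13 → turn +1·90°
n=3: pose=(-1,4,W); sL=1, sR=50/89; mL=-64/89, mR=25/89; mL+mR=-39/89 → advance -1; mR−mL=1 → turn +1·90°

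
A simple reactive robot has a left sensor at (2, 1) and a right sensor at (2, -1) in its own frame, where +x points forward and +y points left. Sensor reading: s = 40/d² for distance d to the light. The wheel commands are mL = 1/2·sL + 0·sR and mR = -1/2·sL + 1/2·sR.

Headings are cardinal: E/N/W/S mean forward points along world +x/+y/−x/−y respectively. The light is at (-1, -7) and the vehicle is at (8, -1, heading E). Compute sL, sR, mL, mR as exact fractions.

left sensor world pos  = (10, 0); dL² = 170
right sensor world pos = (10, -2); dR² = 146
sL = 40/170 = 4/17
sR = 40/146 = 20/73
mL = 1/2·sL + 0·sR = 2/17
mR = -1/2·sL + 1/2·sR = 24/1241

4/17 20/73 2/17 24/1241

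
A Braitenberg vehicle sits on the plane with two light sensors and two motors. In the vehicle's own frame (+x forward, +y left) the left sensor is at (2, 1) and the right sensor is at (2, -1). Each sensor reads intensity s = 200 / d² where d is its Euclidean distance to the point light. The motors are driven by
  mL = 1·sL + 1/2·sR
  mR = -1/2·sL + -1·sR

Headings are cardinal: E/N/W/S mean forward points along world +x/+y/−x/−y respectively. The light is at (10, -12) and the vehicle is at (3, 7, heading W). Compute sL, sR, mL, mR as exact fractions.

40/81 200/481 27340/38961 -25820/38961

left sensor world pos  = (1, 6); dL² = 405
right sensor world pos = (1, 8); dR² = 481
sL = 200/405 = 40/81
sR = 200/481 = 200/481
mL = 1·sL + 1/2·sR = 27340/38961
mR = -1/2·sL + -1·sR = -25820/38961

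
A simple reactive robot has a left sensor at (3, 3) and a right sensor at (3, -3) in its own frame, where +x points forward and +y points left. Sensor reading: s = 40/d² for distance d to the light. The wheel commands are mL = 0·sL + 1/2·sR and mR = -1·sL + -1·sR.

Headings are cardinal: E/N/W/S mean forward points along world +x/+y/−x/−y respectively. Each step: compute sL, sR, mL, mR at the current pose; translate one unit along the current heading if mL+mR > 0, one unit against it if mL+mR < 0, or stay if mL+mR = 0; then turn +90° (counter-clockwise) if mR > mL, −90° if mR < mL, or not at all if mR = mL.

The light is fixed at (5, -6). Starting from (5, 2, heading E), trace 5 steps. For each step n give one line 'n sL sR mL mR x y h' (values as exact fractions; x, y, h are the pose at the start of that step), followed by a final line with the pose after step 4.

n=0: pose=(5,2,E); sL=4/13, sR=20/17; mL=10/17, mR=-328/221; mL+mR=-198/221 → advance -1; mR−mL=-458/221 → turn -1·90°
n=1: pose=(4,2,S); sL=40/29, sR=40/41; mL=20/41, mR=-2800/1189; mL+mR=-2220/1189 → advance -1; mR−mL=-3380/1189 → turn -1·90°
n=2: pose=(4,3,W); sL=10/13, sR=1/4; mL=1/8, mR=-53/52; mL+mR=-93/104 → advance -1; mR−mL=-119/104 → turn -1·90°
n=3: pose=(5,3,N); sL=40/153, sR=40/153; mL=20/153, mR=-80/153; mL+mR=-20/51 → advance -1; mR−mL=-100/153 → turn -1·90°
n=4: pose=(5,2,E); sL=4/13, sR=20/17; mL=10/17, mR=-328/221; mL+mR=-198/221 → advance -1; mR−mL=-458/221 → turn -1·90°

0 4/13 20/17 10/17 -328/221 5 2 E
1 40/29 40/41 20/41 -2800/1189 4 2 S
2 10/13 1/4 1/8 -53/52 4 3 W
3 40/153 40/153 20/153 -80/153 5 3 N
4 4/13 20/17 10/17 -328/221 5 2 E
final 4 2 S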